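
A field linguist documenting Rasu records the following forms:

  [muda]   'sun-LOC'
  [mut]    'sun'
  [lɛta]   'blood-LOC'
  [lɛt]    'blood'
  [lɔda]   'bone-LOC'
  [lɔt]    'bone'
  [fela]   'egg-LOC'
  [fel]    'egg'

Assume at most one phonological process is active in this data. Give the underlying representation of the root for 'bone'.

/lɔd/

'bone' shows [d] ~ [t] at the end of the stem ([lɔda] vs [lɔt]).
Compare 'blood', with invariant [t] in [lɛta] and [lɛt]: an analysis with underlying /t/ and a rule producing [d] before the LOC suffix would wrongly predict alternation here too.
Therefore /d/ is basic and [t] is derived by word-final obstruent devoicing (voiced obstruents become voiceless word-finally).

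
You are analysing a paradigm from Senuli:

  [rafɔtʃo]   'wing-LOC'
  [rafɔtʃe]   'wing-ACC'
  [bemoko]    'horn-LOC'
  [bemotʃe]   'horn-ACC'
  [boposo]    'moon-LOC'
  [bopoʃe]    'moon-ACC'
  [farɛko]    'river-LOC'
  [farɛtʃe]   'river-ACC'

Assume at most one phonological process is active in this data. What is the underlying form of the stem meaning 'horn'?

/bemok/

The root 'horn' surfaces as [bemoko] and [bemotʃe], with a stem-final [k] ~ [tʃ] alternation.
If /tʃ/ were underlying and a rule turned it into [k] before the LOC suffix, 'wing' would also alternate; but it has [tʃ] in both [rafɔtʃo] and [rafɔtʃe].
So /k/ is underlying, and a rule of palatalization before a front vowel — /k/ and /s/ become palato-alveolar [tʃ] and [ʃ] before a front vowel — gives [tʃ].
So 'horn' = /bemok/.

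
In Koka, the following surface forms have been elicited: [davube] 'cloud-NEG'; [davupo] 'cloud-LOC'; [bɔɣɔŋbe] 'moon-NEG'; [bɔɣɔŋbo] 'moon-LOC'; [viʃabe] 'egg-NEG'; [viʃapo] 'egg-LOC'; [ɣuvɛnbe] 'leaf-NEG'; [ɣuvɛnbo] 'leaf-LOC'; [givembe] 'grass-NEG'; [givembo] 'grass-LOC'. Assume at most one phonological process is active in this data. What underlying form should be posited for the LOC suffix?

/-po/

The LOC suffix surfaces as [-bo] and [-po], depending on the final segment of the stem.
The NEG suffix, which begins with [b], is invariant after every stem; so [b] is not altered by any rule here.
So the underlying form is /-po/, and voiceless stops become voiced after a nasal.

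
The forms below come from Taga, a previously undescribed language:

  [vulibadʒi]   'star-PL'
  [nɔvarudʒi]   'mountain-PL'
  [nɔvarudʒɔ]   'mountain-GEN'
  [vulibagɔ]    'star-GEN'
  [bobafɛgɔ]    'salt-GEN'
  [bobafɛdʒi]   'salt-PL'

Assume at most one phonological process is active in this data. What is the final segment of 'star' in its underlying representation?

The stem for 'star' ends in [g] in [vulibagɔ] but [dʒ] in [vulibadʒi].
If /dʒ/ were underlying and a rule turned it into [g] before the GEN suffix, 'mountain' would also alternate; but it has [dʒ] in both [nɔvarudʒɔ] and [nɔvarudʒi].
The underlying segment must be /g/; /g/ becomes palato-alveolar [dʒ] before a front vowel, yielding [dʒ] there.

/g/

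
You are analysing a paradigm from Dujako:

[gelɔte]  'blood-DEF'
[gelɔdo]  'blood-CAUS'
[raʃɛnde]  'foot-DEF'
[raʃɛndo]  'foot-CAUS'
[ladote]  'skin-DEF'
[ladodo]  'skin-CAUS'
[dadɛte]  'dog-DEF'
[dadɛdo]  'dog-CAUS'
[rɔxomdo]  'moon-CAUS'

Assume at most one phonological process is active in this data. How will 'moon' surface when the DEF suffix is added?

The DEF suffix surfaces as [-de] and [-te], depending on the final segment of the stem.
The CAUS suffix, which begins with [d], is invariant after every stem; so [d] is not altered by any rule here.
The DEF suffix is therefore /-te/ underlyingly, with post-nasal voicing: voiceless stops become voiced after a nasal.
After 'moon', which ends in a nasal, the suffix surfaces as [-de], giving [rɔxomde].

[rɔxomde]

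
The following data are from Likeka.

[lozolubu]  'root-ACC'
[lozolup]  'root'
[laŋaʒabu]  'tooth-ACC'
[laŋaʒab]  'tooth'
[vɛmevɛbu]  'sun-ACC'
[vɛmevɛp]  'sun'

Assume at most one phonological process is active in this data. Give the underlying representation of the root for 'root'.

/lozolup/

'root' shows [b] ~ [p] at the end of the stem ([lozolubu] vs [lozolup]).
Compare 'tooth', with invariant [b] in [laŋaʒabu] and [laŋaʒab]: an analysis with underlying /b/ and a rule producing [p] in isolation would wrongly predict alternation here too.
So /p/ is underlying, and a rule of intervocalic voicing — voiceless stops become voiced between vowels — gives [b].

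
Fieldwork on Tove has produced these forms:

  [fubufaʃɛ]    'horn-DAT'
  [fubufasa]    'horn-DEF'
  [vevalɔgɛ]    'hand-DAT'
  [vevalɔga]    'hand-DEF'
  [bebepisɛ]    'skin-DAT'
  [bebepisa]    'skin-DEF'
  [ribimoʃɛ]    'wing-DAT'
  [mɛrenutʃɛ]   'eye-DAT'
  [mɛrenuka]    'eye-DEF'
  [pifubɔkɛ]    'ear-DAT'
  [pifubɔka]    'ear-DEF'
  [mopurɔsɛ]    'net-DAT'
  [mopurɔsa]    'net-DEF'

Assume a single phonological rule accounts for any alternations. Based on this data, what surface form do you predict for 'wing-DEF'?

The root 'horn' surfaces as [fubufaʃɛ] and [fubufasa], with a stem-final [ʃ] ~ [s] alternation.
If /s/ were underlying and a rule turned it into [ʃ] before the DAT suffix, 'net' would also alternate; but it has [s] in both [mopurɔsɛ] and [mopurɔsa].
Therefore /ʃ/ is basic and [s] is derived by depalatalization (palato-alveolar /tʃ/ and /ʃ/ become [k] and [s] when no front vowel follows).
The one attested form of 'wing', [ribimoʃɛ], shows underlying /ribimoʃ/. Applying the same rule when no front vowel follows gives [ribimosa].

[ribimosa]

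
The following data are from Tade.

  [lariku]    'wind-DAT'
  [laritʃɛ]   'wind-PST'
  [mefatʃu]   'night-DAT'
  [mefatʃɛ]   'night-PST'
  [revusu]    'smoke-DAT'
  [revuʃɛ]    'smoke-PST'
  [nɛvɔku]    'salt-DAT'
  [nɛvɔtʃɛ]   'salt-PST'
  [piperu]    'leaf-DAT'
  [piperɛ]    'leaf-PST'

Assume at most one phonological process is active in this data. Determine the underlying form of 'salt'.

The stem for 'salt' ends in [k] in [nɛvɔku] but [tʃ] in [nɛvɔtʃɛ].
If /tʃ/ were underlying and a rule turned it into [k] before the DAT suffix, 'night' would also alternate; but it has [tʃ] in both [mefatʃu] and [mefatʃɛ].
The underlying segment must be /k/; /k/ and /s/ become palato-alveolar [tʃ] and [ʃ] before a front vowel, yielding [tʃ] there.

/nɛvɔk/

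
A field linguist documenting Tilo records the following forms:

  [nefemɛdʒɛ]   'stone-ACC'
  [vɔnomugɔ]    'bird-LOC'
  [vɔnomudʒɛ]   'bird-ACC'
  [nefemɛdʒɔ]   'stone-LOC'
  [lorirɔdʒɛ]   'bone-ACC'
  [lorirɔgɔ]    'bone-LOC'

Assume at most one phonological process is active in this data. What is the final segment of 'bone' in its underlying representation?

/g/

The stem for 'bone' ends in [g] in [lorirɔgɔ] but [dʒ] in [lorirɔdʒɛ].
If /dʒ/ were underlying and a rule turned it into [g] before the LOC suffix, 'stone' would also alternate; but it has [dʒ] in both [nefemɛdʒɔ] and [nefemɛdʒɛ].
So /g/ is underlying, and a rule of palatalization before a front vowel — /g/ becomes palato-alveolar [dʒ] before a front vowel — gives [dʒ].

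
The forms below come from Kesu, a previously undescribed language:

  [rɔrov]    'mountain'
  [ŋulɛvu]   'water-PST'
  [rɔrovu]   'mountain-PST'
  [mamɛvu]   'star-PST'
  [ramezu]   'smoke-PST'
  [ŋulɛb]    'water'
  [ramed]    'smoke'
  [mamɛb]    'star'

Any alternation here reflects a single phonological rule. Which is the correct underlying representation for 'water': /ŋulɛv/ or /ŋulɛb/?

/ŋulɛb/

In [ŋulɛb] and [ŋulɛvu] the final segment of 'water' alternates: [b] ~ [v].
The stem 'mountain' ([rɔrov], [rɔrovu]) shows [v] unchanged in both environments, so [v] cannot be basic with [b] derived in isolation.
The underlying segment must be /b/; voiced stops become fricatives between vowels, yielding [v] there.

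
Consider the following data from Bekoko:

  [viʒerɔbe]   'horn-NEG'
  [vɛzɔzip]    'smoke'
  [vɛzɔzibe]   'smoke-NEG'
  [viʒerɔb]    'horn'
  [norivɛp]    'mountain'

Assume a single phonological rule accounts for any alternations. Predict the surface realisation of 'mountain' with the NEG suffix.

[norivɛbe]

The stem for 'smoke' ends in [b] in [vɛzɔzibe] but [p] in [vɛzɔzip].
The stem 'horn' ([viʒerɔbe], [viʒerɔb]) shows [b] unchanged in both environments, so [b] cannot be basic with [p] derived in isolation.
Therefore /p/ is basic and [b] is derived by intervocalic voicing (voiceless stops become voiced between vowels).
The one attested form of 'mountain', [norivɛp], shows underlying /norivɛp/. Applying the same rule between vowels gives [norivɛbe].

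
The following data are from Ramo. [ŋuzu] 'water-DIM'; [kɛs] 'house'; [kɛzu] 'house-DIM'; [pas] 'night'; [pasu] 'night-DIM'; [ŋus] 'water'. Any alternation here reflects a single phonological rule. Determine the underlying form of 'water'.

/ŋuz/

The stem for 'water' ends in [z] in [ŋuzu] but [s] in [ŋus].
If /s/ were underlying and a rule turned it into [z] before the DIM suffix, 'night' would also alternate; but it has [s] in both [pasu] and [pas].
So /z/ is underlying, and a rule of word-final obstruent devoicing — voiced obstruents become voiceless word-finally — gives [s].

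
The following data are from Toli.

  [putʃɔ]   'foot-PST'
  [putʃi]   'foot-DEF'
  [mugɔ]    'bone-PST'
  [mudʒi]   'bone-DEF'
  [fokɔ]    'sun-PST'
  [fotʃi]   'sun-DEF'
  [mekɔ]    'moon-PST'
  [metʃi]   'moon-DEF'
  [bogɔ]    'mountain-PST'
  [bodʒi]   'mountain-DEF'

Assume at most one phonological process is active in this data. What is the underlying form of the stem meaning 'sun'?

/fok/

The stem for 'sun' ends in [k] in [fokɔ] but [tʃ] in [fotʃi].
The stem 'foot' ([putʃɔ], [putʃi]) shows [tʃ] unchanged in both environments, so [tʃ] cannot be basic with [k] derived before the PST suffix.
The alternation reflects palatalization before a front vowel: /k/ and /g/ become palato-alveolar [tʃ] and [dʒ] before a front vowel. /k/ is underlying.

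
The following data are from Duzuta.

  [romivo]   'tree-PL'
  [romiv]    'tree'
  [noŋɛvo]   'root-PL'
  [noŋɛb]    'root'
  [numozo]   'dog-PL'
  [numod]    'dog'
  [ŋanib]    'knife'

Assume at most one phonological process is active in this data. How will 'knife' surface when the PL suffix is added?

The stem for 'root' ends in [v] in [noŋɛvo] but [b] in [noŋɛb].
If /v/ were underlying and a rule turned it into [b] in isolation, 'tree' would also alternate; but it has [v] in both [romivo] and [romiv].
Therefore /b/ is basic and [v] is derived by intervocalic spirantization (voiced stops become fricatives between vowels).
From [ŋanib] the stem 'knife' is /ŋanib/; between vowels this yields [ŋanivo].

[ŋanivo]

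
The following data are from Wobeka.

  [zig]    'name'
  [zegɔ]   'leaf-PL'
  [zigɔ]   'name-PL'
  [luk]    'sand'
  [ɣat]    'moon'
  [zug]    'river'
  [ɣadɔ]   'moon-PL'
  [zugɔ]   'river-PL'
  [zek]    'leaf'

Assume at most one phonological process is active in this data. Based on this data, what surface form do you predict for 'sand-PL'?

[lugɔ]

'leaf' shows [g] ~ [k] at the end of the stem ([zegɔ] vs [zek]).
If /g/ were underlying and a rule turned it into [k] in isolation, 'river' would also alternate; but it has [g] in both [zugɔ] and [zug].
So /k/ is underlying, and a rule of intervocalic voicing — voiceless stops become voiced between vowels — gives [g].
The one attested form of 'sand', [luk], shows underlying /luk/. Applying the same rule between vowels gives [lugɔ].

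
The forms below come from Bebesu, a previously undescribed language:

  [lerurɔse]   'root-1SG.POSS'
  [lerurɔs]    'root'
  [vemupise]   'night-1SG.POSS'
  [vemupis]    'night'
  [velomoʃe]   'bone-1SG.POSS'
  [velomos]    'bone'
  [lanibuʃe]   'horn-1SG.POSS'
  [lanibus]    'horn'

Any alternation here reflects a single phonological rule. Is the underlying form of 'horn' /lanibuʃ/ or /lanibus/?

The root 'horn' surfaces as [lanibuʃe] and [lanibus], with a stem-final [ʃ] ~ [s] alternation.
Compare 'root', with invariant [s] in [lerurɔse] and [lerurɔs]: an analysis with underlying /s/ and a rule producing [ʃ] before the 1SG.POSS suffix would wrongly predict alternation here too.
The underlying segment must be /ʃ/; palato-alveolar /ʃ/ becomes [s] when no front vowel follows, yielding [s] there.

/lanibuʃ/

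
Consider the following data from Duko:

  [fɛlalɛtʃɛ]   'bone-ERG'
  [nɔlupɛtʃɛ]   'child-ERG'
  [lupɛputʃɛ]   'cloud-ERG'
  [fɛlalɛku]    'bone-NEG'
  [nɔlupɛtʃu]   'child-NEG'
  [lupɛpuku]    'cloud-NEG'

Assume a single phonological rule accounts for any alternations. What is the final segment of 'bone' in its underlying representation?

The stem for 'bone' ends in [tʃ] in [fɛlalɛtʃɛ] but [k] in [fɛlalɛku].
The stem 'child' ([nɔlupɛtʃɛ], [nɔlupɛtʃu]) shows [tʃ] unchanged in both environments, so [tʃ] cannot be basic with [k] derived before the NEG suffix.
So /k/ is underlying, and a rule of palatalization before a front vowel — /k/ becomes palato-alveolar [tʃ] before a front vowel — gives [tʃ].

/k/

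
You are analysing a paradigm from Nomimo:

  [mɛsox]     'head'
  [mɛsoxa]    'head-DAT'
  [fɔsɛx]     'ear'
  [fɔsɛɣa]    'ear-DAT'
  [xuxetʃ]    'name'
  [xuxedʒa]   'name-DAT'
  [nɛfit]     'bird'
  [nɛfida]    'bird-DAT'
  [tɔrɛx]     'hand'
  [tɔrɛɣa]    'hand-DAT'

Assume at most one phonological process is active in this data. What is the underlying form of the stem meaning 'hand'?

/tɔrɛɣ/

'hand' shows [x] ~ [ɣ] at the end of the stem ([tɔrɛx] vs [tɔrɛɣa]).
The stem 'head' ([mɛsox], [mɛsoxa]) shows [x] unchanged in both environments, so [x] cannot be basic with [ɣ] derived before the DAT suffix.
The alternation reflects word-final obstruent devoicing: voiced obstruents become voiceless word-finally. /ɣ/ is underlying.
Hence 'hand' is /tɔrɛɣ/ underlyingly.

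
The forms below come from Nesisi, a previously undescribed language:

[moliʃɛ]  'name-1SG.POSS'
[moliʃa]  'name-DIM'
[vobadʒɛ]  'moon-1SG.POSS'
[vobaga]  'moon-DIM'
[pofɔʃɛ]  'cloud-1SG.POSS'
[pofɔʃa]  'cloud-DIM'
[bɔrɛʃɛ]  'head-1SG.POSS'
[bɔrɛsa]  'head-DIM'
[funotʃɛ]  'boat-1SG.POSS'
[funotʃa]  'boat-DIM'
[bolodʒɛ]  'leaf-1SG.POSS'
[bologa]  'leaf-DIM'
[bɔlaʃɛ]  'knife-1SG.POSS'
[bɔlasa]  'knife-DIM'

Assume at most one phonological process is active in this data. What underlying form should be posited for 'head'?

/bɔrɛs/

The root 'head' surfaces as [bɔrɛʃɛ] and [bɔrɛsa], with a stem-final [ʃ] ~ [s] alternation.
If /ʃ/ were underlying and a rule turned it into [s] before the DIM suffix, 'name' would also alternate; but it has [ʃ] in both [moliʃɛ] and [moliʃa].
The alternation reflects palatalization before a front vowel: /g/ and /s/ become palato-alveolar [dʒ] and [ʃ] before a front vowel. /s/ is underlying.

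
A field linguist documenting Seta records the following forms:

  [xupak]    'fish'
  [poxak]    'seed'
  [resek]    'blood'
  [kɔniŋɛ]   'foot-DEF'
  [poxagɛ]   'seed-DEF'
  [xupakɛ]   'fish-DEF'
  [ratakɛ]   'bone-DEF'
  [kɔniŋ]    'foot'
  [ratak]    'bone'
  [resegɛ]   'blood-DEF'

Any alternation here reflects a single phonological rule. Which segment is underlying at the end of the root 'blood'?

/g/

The stem for 'blood' ends in [k] in [resek] but [g] in [resegɛ].
But 'fish' keeps [k] in both environments ([xupak], [xupakɛ]), so there is no rule changing /k/ to [g] before the DEF suffix.
The alternation reflects word-final obstruent devoicing: voiced obstruents become voiceless word-finally. /g/ is underlying.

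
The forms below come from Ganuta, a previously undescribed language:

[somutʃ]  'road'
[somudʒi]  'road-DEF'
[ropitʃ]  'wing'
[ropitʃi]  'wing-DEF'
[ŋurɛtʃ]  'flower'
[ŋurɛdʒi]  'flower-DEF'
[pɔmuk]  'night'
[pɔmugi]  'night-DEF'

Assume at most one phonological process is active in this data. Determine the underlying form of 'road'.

The root 'road' surfaces as [somutʃ] and [somudʒi], with a stem-final [tʃ] ~ [dʒ] alternation.
The stem 'wing' ([ropitʃ], [ropitʃi]) shows [tʃ] unchanged in both environments, so [tʃ] cannot be basic with [dʒ] derived before the DEF suffix.
The underlying segment must be /dʒ/; voiced obstruents become voiceless word-finally, yielding [tʃ] there.

/somudʒ/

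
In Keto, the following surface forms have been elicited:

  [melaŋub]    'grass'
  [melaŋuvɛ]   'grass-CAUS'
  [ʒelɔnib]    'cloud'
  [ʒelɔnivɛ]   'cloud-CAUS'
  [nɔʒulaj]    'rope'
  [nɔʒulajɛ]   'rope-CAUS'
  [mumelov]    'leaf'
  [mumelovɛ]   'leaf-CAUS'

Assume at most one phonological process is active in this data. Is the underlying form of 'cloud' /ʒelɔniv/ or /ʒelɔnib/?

/ʒelɔnib/

In [ʒelɔnib] and [ʒelɔnivɛ] the final segment of 'cloud' alternates: [b] ~ [v].
Compare 'leaf', with invariant [v] in [mumelov] and [mumelovɛ]: an analysis with underlying /v/ and a rule producing [b] in isolation would wrongly predict alternation here too.
The underlying segment must be /b/; voiced stops become fricatives between vowels, yielding [v] there.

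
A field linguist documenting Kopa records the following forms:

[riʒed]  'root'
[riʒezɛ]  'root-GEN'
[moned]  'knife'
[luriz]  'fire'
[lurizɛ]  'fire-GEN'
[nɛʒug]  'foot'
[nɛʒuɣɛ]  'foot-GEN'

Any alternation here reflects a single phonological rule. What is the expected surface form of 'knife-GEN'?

The root 'root' surfaces as [riʒed] and [riʒezɛ], with a stem-final [d] ~ [z] alternation.
The stem 'fire' ([luriz], [lurizɛ]) shows [z] unchanged in both environments, so [z] cannot be basic with [d] derived in isolation.
So /d/ is underlying, and a rule of intervocalic spirantization — voiced stops become fricatives between vowels — gives [z].
The one attested form of 'knife', [moned], shows underlying /moned/. Applying the same rule between vowels gives [monezɛ].

[monezɛ]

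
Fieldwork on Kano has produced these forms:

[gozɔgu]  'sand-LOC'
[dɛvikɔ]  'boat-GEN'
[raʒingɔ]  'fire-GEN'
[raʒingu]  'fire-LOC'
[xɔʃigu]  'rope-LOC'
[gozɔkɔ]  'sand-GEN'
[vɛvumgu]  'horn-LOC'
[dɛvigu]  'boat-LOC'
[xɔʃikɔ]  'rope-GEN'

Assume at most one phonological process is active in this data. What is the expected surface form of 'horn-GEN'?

[vɛvumgɔ]

The GEN morpheme has two allomorphs, [-gɔ] and [-kɔ].
The LOC suffix, which begins with [g], is invariant after every stem; so [g] is not altered by any rule here.
The GEN suffix is therefore /-kɔ/ underlyingly, with post-nasal voicing: voiceless stops become voiced after a nasal.
After 'horn', which ends in a nasal, the suffix surfaces as [-gɔ], giving [vɛvumgɔ].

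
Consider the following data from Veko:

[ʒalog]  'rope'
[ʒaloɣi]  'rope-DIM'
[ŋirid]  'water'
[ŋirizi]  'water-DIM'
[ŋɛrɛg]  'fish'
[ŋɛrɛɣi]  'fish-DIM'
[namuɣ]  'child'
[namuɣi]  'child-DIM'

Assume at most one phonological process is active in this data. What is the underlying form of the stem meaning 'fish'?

'fish' shows [g] ~ [ɣ] at the end of the stem ([ŋɛrɛg] vs [ŋɛrɛɣi]).
If /ɣ/ were underlying and a rule turned it into [g] in isolation, 'child' would also alternate; but it has [ɣ] in both [namuɣ] and [namuɣi].
So /g/ is underlying, and a rule of intervocalic spirantization — voiced stops become fricatives between vowels — gives [ɣ].
The underlying form of 'fish' is therefore /ŋɛrɛg/.

/ŋɛrɛg/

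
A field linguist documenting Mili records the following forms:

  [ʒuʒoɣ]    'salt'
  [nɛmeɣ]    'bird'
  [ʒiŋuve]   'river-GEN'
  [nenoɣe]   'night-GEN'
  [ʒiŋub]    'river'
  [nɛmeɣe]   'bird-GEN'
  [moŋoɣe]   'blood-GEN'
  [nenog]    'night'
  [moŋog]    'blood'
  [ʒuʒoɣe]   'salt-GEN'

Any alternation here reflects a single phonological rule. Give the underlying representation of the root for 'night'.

In [nenoɣe] and [nenog] the final segment of 'night' alternates: [ɣ] ~ [g].
The stem 'salt' ([ʒuʒoɣe], [ʒuʒoɣ]) shows [ɣ] unchanged in both environments, so [ɣ] cannot be basic with [g] derived in isolation.
So /g/ is underlying, and a rule of intervocalic spirantization — voiced stops become fricatives between vowels — gives [ɣ].

/nenog/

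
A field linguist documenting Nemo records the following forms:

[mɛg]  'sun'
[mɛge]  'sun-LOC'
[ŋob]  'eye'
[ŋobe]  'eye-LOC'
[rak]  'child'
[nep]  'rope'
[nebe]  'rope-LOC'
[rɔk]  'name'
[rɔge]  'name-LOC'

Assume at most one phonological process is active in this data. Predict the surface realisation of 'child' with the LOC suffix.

The stem for 'name' ends in [k] in [rɔk] but [g] in [rɔge].
The stem 'sun' ([mɛg], [mɛge]) shows [g] unchanged in both environments, so [g] cannot be basic with [k] derived in isolation.
So /k/ is underlying, and a rule of intervocalic voicing — voiceless stops become voiced between vowels — gives [g].
The one attested form of 'child', [rak], shows underlying /rak/. Applying the same rule between vowels gives [rage].

[rage]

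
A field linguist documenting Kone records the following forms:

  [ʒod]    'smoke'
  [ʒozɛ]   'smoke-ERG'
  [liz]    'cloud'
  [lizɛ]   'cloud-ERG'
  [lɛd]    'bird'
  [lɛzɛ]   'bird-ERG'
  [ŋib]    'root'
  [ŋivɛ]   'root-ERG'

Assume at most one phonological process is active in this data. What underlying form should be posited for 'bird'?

/lɛd/

The root 'bird' surfaces as [lɛd] and [lɛzɛ], with a stem-final [d] ~ [z] alternation.
Compare 'cloud', with invariant [z] in [liz] and [lizɛ]: an analysis with underlying /z/ and a rule producing [d] in isolation would wrongly predict alternation here too.
The underlying segment must be /d/; voiced stops become fricatives between vowels, yielding [z] there.
So 'bird' = /lɛd/.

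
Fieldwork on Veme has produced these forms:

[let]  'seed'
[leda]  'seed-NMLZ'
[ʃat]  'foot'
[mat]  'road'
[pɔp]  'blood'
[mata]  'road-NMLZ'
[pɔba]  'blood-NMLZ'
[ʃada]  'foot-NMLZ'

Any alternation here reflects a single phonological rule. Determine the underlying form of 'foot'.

/ʃad/

The root 'foot' surfaces as [ʃat] and [ʃada], with a stem-final [t] ~ [d] alternation.
If /t/ were underlying and a rule turned it into [d] before the NMLZ suffix, 'road' would also alternate; but it has [t] in both [mat] and [mata].
Therefore /d/ is basic and [t] is derived by word-final obstruent devoicing (voiced obstruents become voiceless word-finally).
So 'foot' = /ʃad/.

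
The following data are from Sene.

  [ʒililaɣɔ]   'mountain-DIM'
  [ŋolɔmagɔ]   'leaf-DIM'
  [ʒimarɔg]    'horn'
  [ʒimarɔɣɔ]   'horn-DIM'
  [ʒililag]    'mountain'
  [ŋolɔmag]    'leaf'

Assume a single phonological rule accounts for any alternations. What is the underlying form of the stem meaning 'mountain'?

'mountain' shows [ɣ] ~ [g] at the end of the stem ([ʒililaɣɔ] vs [ʒililag]).
But 'leaf' keeps [g] in both environments ([ŋolɔmagɔ], [ŋolɔmag]), so there is no rule changing /g/ to [ɣ] before the DIM suffix.
Therefore /ɣ/ is basic and [g] is derived by word-final hardening (voiced fricatives become stops word-finally).
So 'mountain' = /ʒililaɣ/.

/ʒililaɣ/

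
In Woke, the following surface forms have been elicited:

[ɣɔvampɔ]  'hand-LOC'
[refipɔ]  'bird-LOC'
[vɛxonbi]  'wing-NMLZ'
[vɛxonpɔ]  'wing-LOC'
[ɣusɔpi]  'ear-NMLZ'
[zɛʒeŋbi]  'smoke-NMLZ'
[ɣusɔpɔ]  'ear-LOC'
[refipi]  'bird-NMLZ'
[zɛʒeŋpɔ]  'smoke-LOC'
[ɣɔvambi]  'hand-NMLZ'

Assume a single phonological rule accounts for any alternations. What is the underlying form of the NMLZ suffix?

The NMLZ suffix surfaces as [-bi] and [-pi], depending on the final segment of the stem.
By contrast the LOC suffix keeps its initial [p] throughout — that segment must be underlying.
So the underlying form is /-bi/, and voiced stops become voiceless after a vowel.

/-bi/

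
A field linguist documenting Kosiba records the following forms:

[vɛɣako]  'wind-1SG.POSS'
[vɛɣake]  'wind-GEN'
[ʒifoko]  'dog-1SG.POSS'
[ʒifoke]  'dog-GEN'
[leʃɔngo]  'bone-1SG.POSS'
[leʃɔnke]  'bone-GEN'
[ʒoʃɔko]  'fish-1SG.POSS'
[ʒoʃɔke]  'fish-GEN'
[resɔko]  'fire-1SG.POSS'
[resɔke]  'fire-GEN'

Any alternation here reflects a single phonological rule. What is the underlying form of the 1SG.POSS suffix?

/-go/

The 1SG.POSS morpheme has two allomorphs, [-go] and [-ko].
The GEN suffix, which begins with [k], is invariant after every stem; so [k] is not altered by any rule here.
The 1SG.POSS suffix is therefore /-go/ underlyingly, with post-vocalic devoicing: voiced stops become voiceless after a vowel.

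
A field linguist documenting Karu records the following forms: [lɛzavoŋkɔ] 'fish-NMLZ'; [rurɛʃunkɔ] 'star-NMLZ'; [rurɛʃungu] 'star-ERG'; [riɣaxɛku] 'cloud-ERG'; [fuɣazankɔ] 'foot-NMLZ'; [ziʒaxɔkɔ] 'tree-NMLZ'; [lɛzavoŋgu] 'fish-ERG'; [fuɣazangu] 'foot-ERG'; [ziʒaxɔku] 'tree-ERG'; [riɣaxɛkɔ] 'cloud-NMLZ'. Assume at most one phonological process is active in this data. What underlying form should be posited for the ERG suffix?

The ERG suffix surfaces as [-gu] and [-ku], depending on the final segment of the stem.
By contrast the NMLZ suffix keeps its initial [k] throughout — that segment must be underlying.
So the underlying form is /-gu/, and voiced stops become voiceless after a vowel.

/-gu/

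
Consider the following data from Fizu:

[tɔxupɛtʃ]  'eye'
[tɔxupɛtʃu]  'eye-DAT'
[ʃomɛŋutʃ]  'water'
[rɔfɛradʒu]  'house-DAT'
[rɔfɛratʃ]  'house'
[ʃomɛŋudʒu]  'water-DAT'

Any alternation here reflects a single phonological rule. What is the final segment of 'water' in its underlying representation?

In [ʃomɛŋudʒu] and [ʃomɛŋutʃ] the final segment of 'water' alternates: [dʒ] ~ [tʃ].
But 'eye' keeps [tʃ] in both environments ([tɔxupɛtʃu], [tɔxupɛtʃ]), so there is no rule changing /tʃ/ to [dʒ] before the DAT suffix.
The underlying segment must be /dʒ/; voiced obstruents become voiceless word-finally, yielding [tʃ] there.

/dʒ/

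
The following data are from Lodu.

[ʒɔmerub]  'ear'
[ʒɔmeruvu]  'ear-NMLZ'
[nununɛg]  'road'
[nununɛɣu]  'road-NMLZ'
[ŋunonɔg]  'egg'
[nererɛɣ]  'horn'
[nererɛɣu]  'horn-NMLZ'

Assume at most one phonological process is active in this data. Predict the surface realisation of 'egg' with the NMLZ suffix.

[ŋunonɔɣu]

The stem for 'road' ends in [g] in [nununɛg] but [ɣ] in [nununɛɣu].
The stem 'horn' ([nererɛɣ], [nererɛɣu]) shows [ɣ] unchanged in both environments, so [ɣ] cannot be basic with [g] derived in isolation.
The underlying segment must be /g/; voiced stops become fricatives between vowels, yielding [ɣ] there.
From [ŋunonɔg] the stem 'egg' is /ŋunonɔg/; between vowels this yields [ŋunonɔɣu].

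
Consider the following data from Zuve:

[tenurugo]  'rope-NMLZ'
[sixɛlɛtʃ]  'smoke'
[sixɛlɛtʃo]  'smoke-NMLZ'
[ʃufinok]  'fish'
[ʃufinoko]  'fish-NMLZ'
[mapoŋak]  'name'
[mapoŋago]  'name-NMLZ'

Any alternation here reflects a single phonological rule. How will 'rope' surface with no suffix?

The stem for 'name' ends in [k] in [mapoŋak] but [g] in [mapoŋago].
But 'fish' keeps [k] in both environments ([ʃufinok], [ʃufinoko]), so there is no rule changing /k/ to [g] before the NMLZ suffix.
The alternation reflects word-final obstruent devoicing: voiced obstruents become voiceless word-finally. /g/ is underlying.
The one attested form of 'rope', [tenurugo], shows underlying /tenurug/. Applying the same rule word-finally gives [tenuruk].

[tenuruk]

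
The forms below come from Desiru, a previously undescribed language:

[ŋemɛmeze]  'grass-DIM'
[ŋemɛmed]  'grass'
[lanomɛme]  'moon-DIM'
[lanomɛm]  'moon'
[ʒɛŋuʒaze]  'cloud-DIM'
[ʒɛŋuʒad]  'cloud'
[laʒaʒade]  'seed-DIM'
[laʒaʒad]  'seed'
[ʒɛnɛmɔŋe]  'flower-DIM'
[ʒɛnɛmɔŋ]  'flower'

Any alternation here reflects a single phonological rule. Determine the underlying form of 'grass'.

/ŋemɛmez/

The stem for 'grass' ends in [z] in [ŋemɛmeze] but [d] in [ŋemɛmed].
The stem 'seed' ([laʒaʒade], [laʒaʒad]) shows [d] unchanged in both environments, so [d] cannot be basic with [z] derived before the DIM suffix.
The underlying segment must be /z/; voiced fricatives become stops word-finally, yielding [d] there.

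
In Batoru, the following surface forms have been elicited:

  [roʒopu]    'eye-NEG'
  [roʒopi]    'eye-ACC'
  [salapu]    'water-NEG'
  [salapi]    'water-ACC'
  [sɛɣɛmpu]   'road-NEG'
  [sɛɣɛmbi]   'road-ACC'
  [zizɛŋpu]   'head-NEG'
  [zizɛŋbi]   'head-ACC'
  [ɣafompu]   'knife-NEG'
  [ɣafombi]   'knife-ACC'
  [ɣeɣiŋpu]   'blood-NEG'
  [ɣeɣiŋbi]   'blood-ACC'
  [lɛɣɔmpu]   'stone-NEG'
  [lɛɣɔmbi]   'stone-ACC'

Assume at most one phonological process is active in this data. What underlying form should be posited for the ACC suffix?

/-bi/

The ACC suffix surfaces as [-bi] and [-pi], depending on the final segment of the stem.
By contrast the NEG suffix keeps its initial [p] throughout — that segment must be underlying.
So the underlying form is /-bi/, and voiced stops become voiceless after a vowel.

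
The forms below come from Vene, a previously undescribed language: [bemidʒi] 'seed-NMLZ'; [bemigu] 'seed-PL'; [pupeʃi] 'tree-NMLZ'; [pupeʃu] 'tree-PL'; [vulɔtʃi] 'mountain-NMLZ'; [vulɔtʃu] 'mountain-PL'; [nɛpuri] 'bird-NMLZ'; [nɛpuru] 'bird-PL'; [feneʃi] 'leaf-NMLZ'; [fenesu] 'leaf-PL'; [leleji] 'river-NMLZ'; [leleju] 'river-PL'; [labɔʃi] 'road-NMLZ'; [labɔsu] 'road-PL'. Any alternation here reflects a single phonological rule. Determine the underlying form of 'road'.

/labɔs/

In [labɔʃi] and [labɔsu] the final segment of 'road' alternates: [ʃ] ~ [s].
If /ʃ/ were underlying and a rule turned it into [s] before the PL suffix, 'tree' would also alternate; but it has [ʃ] in both [pupeʃi] and [pupeʃu].
The alternation reflects palatalization before a front vowel: /g/ and /s/ become palato-alveolar [dʒ] and [ʃ] before a front vowel. /s/ is underlying.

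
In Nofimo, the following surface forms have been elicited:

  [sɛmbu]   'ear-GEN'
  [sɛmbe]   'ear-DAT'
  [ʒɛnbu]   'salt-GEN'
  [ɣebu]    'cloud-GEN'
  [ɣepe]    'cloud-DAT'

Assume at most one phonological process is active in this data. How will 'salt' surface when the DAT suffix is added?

[ʒɛnbe]

The DAT morpheme has two allomorphs, [-be] and [-pe].
The GEN suffix, which begins with [b], is invariant after every stem; so [b] is not altered by any rule here.
So the underlying form is /-pe/, and voiceless stops become voiced after a nasal.
After 'salt', which ends in a nasal, the suffix surfaces as [-be], giving [ʒɛnbe].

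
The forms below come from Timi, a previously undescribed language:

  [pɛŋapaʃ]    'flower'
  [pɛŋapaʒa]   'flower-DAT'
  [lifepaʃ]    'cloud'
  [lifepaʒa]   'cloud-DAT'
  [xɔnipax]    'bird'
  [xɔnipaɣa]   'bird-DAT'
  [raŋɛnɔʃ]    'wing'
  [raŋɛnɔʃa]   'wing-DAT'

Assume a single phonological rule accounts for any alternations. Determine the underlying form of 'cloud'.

'cloud' shows [ʃ] ~ [ʒ] at the end of the stem ([lifepaʃ] vs [lifepaʒa]).
The stem 'wing' ([raŋɛnɔʃ], [raŋɛnɔʃa]) shows [ʃ] unchanged in both environments, so [ʃ] cannot be basic with [ʒ] derived before the DAT suffix.
Therefore /ʒ/ is basic and [ʃ] is derived by word-final obstruent devoicing (voiced obstruents become voiceless word-finally).

/lifepaʒ/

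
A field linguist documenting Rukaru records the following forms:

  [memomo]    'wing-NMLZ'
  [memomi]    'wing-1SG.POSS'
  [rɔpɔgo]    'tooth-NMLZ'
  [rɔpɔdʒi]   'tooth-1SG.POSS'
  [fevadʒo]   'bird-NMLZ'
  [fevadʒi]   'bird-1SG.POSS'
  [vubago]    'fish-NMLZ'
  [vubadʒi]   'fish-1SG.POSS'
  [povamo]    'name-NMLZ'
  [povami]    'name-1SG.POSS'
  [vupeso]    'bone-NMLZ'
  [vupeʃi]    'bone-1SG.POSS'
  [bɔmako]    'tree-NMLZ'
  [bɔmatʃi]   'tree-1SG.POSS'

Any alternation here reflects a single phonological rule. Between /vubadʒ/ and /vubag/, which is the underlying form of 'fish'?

/vubag/

The root 'fish' surfaces as [vubago] and [vubadʒi], with a stem-final [g] ~ [dʒ] alternation.
If /dʒ/ were underlying and a rule turned it into [g] before the NMLZ suffix, 'bird' would also alternate; but it has [dʒ] in both [fevadʒo] and [fevadʒi].
Therefore /g/ is basic and [dʒ] is derived by palatalization before a front vowel (/k/, /g/ and /s/ become palato-alveolar [tʃ], [dʒ] and [ʃ] before a front vowel).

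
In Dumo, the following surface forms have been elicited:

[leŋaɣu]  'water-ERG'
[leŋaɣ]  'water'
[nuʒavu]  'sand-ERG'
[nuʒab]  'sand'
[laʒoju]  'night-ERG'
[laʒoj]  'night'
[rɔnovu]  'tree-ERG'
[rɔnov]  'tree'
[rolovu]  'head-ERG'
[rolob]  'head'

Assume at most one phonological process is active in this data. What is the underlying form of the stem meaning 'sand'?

/nuʒab/

'sand' shows [v] ~ [b] at the end of the stem ([nuʒavu] vs [nuʒab]).
If /v/ were underlying and a rule turned it into [b] in isolation, 'tree' would also alternate; but it has [v] in both [rɔnovu] and [rɔnov].
The alternation reflects intervocalic spirantization: voiced stops become fricatives between vowels. /b/ is underlying.
The underlying form of 'sand' is therefore /nuʒab/.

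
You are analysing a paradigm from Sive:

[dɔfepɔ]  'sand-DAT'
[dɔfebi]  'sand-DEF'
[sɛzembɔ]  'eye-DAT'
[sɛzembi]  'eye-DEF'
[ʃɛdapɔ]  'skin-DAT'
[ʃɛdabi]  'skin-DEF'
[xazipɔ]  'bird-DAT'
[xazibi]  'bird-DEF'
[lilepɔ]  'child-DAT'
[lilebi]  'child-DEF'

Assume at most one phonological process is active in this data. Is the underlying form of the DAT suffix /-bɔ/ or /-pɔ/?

The DAT morpheme has two allomorphs, [-bɔ] and [-pɔ].
The DEF suffix, which begins with [b], is invariant after every stem; so [b] is not altered by any rule here.
So the underlying form is /-pɔ/, and voiceless stops become voiced after a nasal.

/-pɔ/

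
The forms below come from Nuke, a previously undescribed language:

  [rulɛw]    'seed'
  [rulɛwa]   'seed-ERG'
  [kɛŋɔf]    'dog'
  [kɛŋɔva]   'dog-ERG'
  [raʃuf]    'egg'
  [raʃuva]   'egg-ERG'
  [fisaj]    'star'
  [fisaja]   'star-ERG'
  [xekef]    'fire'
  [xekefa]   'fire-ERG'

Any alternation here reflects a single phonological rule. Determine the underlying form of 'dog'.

/kɛŋɔv/

'dog' shows [f] ~ [v] at the end of the stem ([kɛŋɔf] vs [kɛŋɔva]).
But 'fire' keeps [f] in both environments ([xekef], [xekefa]), so there is no rule changing /f/ to [v] before the ERG suffix.
So /v/ is underlying, and a rule of word-final obstruent devoicing — voiced obstruents become voiceless word-finally — gives [f].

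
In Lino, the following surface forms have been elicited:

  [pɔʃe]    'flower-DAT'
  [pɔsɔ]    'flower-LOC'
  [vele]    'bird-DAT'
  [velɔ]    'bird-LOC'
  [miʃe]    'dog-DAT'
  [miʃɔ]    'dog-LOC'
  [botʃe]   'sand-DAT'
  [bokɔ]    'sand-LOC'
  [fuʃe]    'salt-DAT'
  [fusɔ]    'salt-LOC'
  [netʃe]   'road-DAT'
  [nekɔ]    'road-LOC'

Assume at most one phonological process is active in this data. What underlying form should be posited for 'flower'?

/pɔs/

The root 'flower' surfaces as [pɔʃe] and [pɔsɔ], with a stem-final [ʃ] ~ [s] alternation.
But 'dog' keeps [ʃ] in both environments ([miʃe], [miʃɔ]), so there is no rule changing /ʃ/ to [s] before the LOC suffix.
Therefore /s/ is basic and [ʃ] is derived by palatalization before a front vowel (/k/ and /s/ become palato-alveolar [tʃ] and [ʃ] before a front vowel).
So 'flower' = /pɔs/.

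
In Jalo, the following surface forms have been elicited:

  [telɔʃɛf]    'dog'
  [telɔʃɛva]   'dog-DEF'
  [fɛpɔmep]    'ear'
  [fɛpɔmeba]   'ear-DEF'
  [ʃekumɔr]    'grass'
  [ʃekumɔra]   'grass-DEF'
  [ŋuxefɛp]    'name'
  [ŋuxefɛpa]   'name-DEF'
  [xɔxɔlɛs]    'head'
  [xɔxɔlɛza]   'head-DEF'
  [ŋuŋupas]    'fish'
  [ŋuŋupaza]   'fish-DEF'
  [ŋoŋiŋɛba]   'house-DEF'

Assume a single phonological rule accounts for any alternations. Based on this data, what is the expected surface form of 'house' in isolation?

The stem for 'ear' ends in [p] in [fɛpɔmep] but [b] in [fɛpɔmeba].
If /p/ were underlying and a rule turned it into [b] before the DEF suffix, 'name' would also alternate; but it has [p] in both [ŋuxefɛp] and [ŋuxefɛpa].
So /b/ is underlying, and a rule of word-final obstruent devoicing — voiced obstruents become voiceless word-finally — gives [p].
The one attested form of 'house', [ŋoŋiŋɛba], shows underlying /ŋoŋiŋɛb/. Applying the same rule word-finally gives [ŋoŋiŋɛp].

[ŋoŋiŋɛp]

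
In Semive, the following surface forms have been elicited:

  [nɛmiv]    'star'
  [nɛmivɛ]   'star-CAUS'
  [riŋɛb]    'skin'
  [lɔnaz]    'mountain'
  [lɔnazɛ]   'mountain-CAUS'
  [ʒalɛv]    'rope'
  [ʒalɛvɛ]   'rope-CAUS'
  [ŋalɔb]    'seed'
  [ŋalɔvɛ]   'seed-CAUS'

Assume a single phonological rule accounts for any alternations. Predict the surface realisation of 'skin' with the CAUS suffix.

The root 'seed' surfaces as [ŋalɔb] and [ŋalɔvɛ], with a stem-final [b] ~ [v] alternation.
Compare 'star', with invariant [v] in [nɛmiv] and [nɛmivɛ]: an analysis with underlying /v/ and a rule producing [b] in isolation would wrongly predict alternation here too.
Therefore /b/ is basic and [v] is derived by intervocalic spirantization (voiced stops become fricatives between vowels).
The one attested form of 'skin', [riŋɛb], shows underlying /riŋɛb/. Applying the same rule between vowels gives [riŋɛvɛ].

[riŋɛvɛ]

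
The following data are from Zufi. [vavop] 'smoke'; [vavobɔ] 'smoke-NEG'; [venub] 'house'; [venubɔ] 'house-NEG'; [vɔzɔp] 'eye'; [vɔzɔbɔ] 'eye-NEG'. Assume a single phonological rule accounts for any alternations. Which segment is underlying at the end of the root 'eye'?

In [vɔzɔp] and [vɔzɔbɔ] the final segment of 'eye' alternates: [p] ~ [b].
But 'house' keeps [b] in both environments ([venub], [venubɔ]), so there is no rule changing /b/ to [p] in isolation.
The underlying segment must be /p/; voiceless stops become voiced between vowels, yielding [b] there.

/p/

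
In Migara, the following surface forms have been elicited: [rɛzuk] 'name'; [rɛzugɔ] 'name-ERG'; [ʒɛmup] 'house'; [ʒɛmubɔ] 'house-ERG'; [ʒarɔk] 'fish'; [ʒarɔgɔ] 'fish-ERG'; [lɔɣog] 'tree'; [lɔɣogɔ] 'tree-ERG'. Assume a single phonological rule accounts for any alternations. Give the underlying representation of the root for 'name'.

In [rɛzuk] and [rɛzugɔ] the final segment of 'name' alternates: [k] ~ [g].
The stem 'tree' ([lɔɣog], [lɔɣogɔ]) shows [g] unchanged in both environments, so [g] cannot be basic with [k] derived in isolation.
The alternation reflects intervocalic voicing: voiceless stops become voiced between vowels. /k/ is underlying.

/rɛzuk/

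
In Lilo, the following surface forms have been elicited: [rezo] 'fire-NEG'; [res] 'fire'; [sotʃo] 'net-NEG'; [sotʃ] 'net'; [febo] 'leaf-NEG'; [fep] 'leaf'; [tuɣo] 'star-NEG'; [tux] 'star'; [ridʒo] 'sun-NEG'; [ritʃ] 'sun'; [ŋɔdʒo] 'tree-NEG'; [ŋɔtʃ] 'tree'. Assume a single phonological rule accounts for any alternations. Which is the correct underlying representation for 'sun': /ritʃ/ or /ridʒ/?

/ridʒ/

The root 'sun' surfaces as [ridʒo] and [ritʃ], with a stem-final [dʒ] ~ [tʃ] alternation.
If /tʃ/ were underlying and a rule turned it into [dʒ] before the NEG suffix, 'net' would also alternate; but it has [tʃ] in both [sotʃo] and [sotʃ].
The underlying segment must be /dʒ/; voiced obstruents become voiceless word-finally, yielding [tʃ] there.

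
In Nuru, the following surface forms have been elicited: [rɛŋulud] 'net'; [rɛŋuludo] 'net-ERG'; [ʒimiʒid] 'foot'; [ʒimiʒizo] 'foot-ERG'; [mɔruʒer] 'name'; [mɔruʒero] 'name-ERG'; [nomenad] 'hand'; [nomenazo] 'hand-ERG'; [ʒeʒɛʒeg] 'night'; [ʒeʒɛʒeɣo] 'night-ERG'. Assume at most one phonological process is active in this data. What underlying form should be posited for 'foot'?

/ʒimiʒiz/

'foot' shows [d] ~ [z] at the end of the stem ([ʒimiʒid] vs [ʒimiʒizo]).
If /d/ were underlying and a rule turned it into [z] before the ERG suffix, 'net' would also alternate; but it has [d] in both [rɛŋulud] and [rɛŋuludo].
The underlying segment must be /z/; voiced fricatives become stops word-finally, yielding [d] there.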